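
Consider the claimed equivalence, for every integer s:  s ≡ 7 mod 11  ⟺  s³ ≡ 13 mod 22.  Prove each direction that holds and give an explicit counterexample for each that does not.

(⇒) fails; (⇐) holds.

(⇒) This fails: take s = 18. Then 18 ≡ 7 (mod 11), but 18³ = 5832 ≡ 2 (mod 22), not 13.

(⇐) Conversely, the residues r modulo 22 with r³ ≡ 13 (mod 22) are exactly {7}, and each is ≡ 7 (mod 11).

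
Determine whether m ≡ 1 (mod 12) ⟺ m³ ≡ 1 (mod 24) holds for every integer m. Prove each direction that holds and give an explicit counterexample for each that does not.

The forward direction fails; the converse holds.

[⇒] This fails: take m = 13. Then 13 ≡ 1 (mod 12), but 13³ = 2197 ≡ 13 (mod 24), not 1.

[⇐] Conversely, the residues r modulo 24 with r³ ≡ 1 (mod 24) are exactly {1}, and each is ≡ 1 (mod 12).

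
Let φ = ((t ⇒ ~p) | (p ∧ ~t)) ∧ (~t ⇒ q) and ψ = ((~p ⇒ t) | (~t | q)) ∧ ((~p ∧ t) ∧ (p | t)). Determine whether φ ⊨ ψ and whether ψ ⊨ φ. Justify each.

(⇒) fails; (⇐) holds.

Forward direction. This fails. Under p = F, q = T, t = F, the left side is true but the right side is false.

Converse. Assume the antecedent. If p is true, the antecedent cannot hold. If p is false, the antecedent forces (p = F, q = F, t = T) or (p = F, q = T, t = T), and the consequent holds there. Either way the consequent holds.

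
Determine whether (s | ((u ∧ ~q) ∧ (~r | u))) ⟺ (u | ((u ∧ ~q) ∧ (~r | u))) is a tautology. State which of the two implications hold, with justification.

Both directions fail.

(⟹) This fails. Under r = F, q = F, s = T, u = F, the left side is true but the right side is false.

(⟸) This fails. Under r = F, q = T, s = F, u = T, the left side is false but the right side is true.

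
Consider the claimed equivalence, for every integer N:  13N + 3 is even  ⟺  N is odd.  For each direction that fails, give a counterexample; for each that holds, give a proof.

Both implications hold.

[⇒] Suppose 13N + 3 is even. Since 13 is odd, 13N and N have the same parity, so 13N + 3 ≡ N + 3 (mod 2). As 3 is odd, 13N + 3 is even exactly when N is odd. Thus N is odd.

[⇐] Conversely, suppose N is odd; write N = 2j + 1. Then 13N + 3 = 13·(2j + 1) + 3 = 2·13j + 16, which is even.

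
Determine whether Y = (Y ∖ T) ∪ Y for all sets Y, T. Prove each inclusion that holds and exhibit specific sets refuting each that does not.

Both inclusions hold.

(⟹) Let x ∈ Y. Then either x ∈ Y and x ∉ T; or x ∈ Y ∩ T. In each case x ∈ (Y ∖ T) ∪ Y, so Y ⊆ (Y ∖ T) ∪ Y.

(⟸) Let x ∈ (Y ∖ T) ∪ Y. Then either x ∈ Y and x ∉ T; or x ∈ Y ∩ T. In each case x ∈ Y, so (Y ∖ T) ∪ Y ⊆ Y.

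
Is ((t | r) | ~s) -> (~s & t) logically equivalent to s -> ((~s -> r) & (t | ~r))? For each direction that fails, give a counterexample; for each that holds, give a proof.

(⇒) Assume the antecedent. If r is true, the antecedent forces (r = T, t = T, s = F), and s -> ((~s -> r) & (t | ~r)) holds there. If r is false, s -> ((~s -> r) & (t | ~r)) reduces to true regardless of the other variables. Either way s -> ((~s -> r) & (t | ~r)) holds.

(⇐) This fails. Under r = F, t = F, s = F, the left side is false but the right side is true.

Only the forward implication holds.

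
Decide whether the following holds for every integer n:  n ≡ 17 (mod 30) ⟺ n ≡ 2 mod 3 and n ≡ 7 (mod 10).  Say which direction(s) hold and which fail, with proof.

[⇒] Suppose n ≡ 17 (mod 30); write n = 30j + 17. Since 3 ∣ 30, reducing mod 3 gives n ≡ 17 ≡ 2 (mod 3); since 10 ∣ 30, reducing mod 10 gives n ≡ 17 ≡ 7 (mod 10).

[⇐] Conversely, if n ≡ 2 (mod 3) and n ≡ 7 (mod 10), then by the Chinese remainder theorem n ≡ 17 (mod 30). This is exactly n ≡ 17 (mod 30).

Equivalent; both directions hold.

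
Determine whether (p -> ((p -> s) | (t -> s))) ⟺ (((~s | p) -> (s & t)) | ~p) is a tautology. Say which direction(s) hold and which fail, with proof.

Only the reverse direction holds.

(←) Assume the antecedent. If p is true, the antecedent forces (p = T, t = T, s = T), and p -> ((p -> s) | (t -> s)) holds there. If p is false, p -> ((p -> s) | (t -> s)) reduces to true regardless of the other variables. Either way p -> ((p -> s) | (t -> s)) holds.

(→) This fails. Under p = T, t = F, s = F, the left side is true but the right side is false.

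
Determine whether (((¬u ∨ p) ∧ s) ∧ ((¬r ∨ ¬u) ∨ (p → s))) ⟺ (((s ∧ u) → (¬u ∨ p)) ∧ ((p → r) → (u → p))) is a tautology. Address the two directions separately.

(⟸) This fails. Under r = F, u = F, s = F, p = F, the left side is false but the right side is true.

(⟹) Assume the antecedent. If u is true, the antecedent forces (r = F, u = T, s = T, p = T) or (r = T, u = T, s = T, p = T), and the consequent holds there. If u is false, the consequent reduces to true regardless of the other variables. Either way the consequent holds.

The forward direction holds; the converse fails.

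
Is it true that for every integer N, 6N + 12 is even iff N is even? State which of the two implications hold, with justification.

Not equivalent: only (⇐) holds.

(⇒) This fails: take N = 5. Then 6N + 12 = 42, which is even, yet N = 5 is odd, not even.

(⇐) Suppose N is even. Since 6 is even, 6N is even for every N, so 6N + 12 has the same parity as 12, which is even. Hence 6N + 12 is even.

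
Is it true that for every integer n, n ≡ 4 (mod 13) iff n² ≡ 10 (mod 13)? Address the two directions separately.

[⇒] This fails: take n = 4. Then 4 ≡ 4 (mod 13), but 4² = 16 ≡ 3 (mod 13), not 10.

[⇐] This fails: take n = 6. Then 6² = 36 ≡ 10 (mod 13), yet 6 ≡ 6 (mod 13), not 4.

Neither direction holds.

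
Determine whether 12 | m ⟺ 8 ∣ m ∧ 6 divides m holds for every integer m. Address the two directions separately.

(⇒) fails; (⇐) holds.

(→) This fails: take m = 12. Certainly 12 ∣ 12, but 8 ∤ 12.

(←) Suppose 8 ∣ m and 6 ∣ m. Any common multiple of 8 and 6 is a multiple of their lcm; here lcm(8, 6) = 8·6/gcd(8, 6) = 48/2 = 24, so 24 ∣ m. Since 12 ∣ 24, it follows that 12 ∣ m.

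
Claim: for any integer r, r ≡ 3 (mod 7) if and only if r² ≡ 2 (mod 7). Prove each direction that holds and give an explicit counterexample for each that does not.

[⇒] Suppose r ≡ 3 (mod 7). Write r = 7j + 3. Then (7j + 3)² = 49j² + 42j + 9 = 7(7j² + 6j + 1) + 2, so r² ≡ 2 (mod 7).

[⇐] This fails: take r = 4. Then 4² = 16 ≡ 2 (mod 7), yet 4 ≡ 4 (mod 7), not 3.

(⇒) holds; (⇐) fails.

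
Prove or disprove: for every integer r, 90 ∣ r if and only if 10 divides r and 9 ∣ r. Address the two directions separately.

Both directions hold; the statement is true.

(⇒) If 90 ∣ r, write r = 90q. Since 90 = 9·10, r = 10·(9q), so 10 ∣ r; and since 90 = 10·9, r = 9·(10q), so 9 ∣ r.

(⇐) Suppose 10 ∣ r and 9 ∣ r. Any common multiple of 10 and 9 is a multiple of their lcm; here gcd(10, 9) = 1, so lcm(10, 9) = 10·9 = 90, so 90 ∣ r.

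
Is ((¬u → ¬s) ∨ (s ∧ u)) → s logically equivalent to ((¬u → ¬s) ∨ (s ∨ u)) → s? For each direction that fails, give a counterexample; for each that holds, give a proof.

Equivalent; both directions hold.

(⟹) Assume the antecedent. If s is true, ((¬u → ¬s) ∨ (s ∨ u)) → s reduces to true regardless of the other variables. If s is false, the antecedent cannot hold. Either way ((¬u → ¬s) ∨ (s ∨ u)) → s holds.

(⟸) Assume the antecedent. If s is true, ((¬u → ¬s) ∨ (s ∧ u)) → s reduces to true regardless of the other variables. If s is false, the antecedent cannot hold. Either way ((¬u → ¬s) ∨ (s ∧ u)) → s holds.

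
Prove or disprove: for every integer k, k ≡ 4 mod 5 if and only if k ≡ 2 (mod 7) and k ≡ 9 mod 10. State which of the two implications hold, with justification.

Forward direction. This fails: k = 64 gives 64 ≡ 4 (mod 5) but 64 ≡ 1 (mod 7), so the conjunction on the right does not hold.

Converse. If k ≡ 2 (mod 7) and k ≡ 9 (mod 10), then by the Chinese remainder theorem k ≡ 9 (mod 70). Since 9 ≡ 4 (mod 5) and 5 ∣ 70, we get k ≡ 4 (mod 5).

Only the converse holds.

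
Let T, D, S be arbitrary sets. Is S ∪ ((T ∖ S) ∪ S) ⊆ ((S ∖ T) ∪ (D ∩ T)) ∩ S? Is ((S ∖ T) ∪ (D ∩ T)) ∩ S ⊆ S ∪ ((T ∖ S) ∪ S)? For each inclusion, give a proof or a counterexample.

Forward inclusion. This inclusion fails. Take T = {1}, D = ∅, S = ∅; then 1 ∈ S ∪ ((T ∖ S) ∪ S) but 1 ∉ ((S ∖ T) ∪ (D ∩ T)) ∩ S.

Reverse inclusion. Let x ∈ ((S ∖ T) ∪ (D ∩ T)) ∩ S. Then either x ∈ S and x ∉ T, D; or x ∈ D ∩ S and x ∉ T; or x ∈ T ∩ D ∩ S. In each case x ∈ S ∪ ((T ∖ S) ∪ S), so ((S ∖ T) ∪ (D ∩ T)) ∩ S ⊆ S ∪ ((T ∖ S) ∪ S).

The sets are not equal: only the reverse inclusion holds.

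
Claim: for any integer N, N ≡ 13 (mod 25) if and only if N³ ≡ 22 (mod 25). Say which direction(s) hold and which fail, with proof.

Converse. Suppose N³ ≡ 22 (mod 25). The only residue r in {0, …, 24} with r³ ≡ 22 (mod 25) is r = 13, so N ≡ 13 (mod 25).

Forward direction. Suppose N ≡ 13 (mod 25). Write N = 25j + 13. Then (25j + 13)³ = 15625j³ + 24375j² + 12675j + 2197 = 25(625j³ + 975j² + 507j + 87) + 22, so N³ ≡ 22 (mod 25).

Both directions hold; the statement is true.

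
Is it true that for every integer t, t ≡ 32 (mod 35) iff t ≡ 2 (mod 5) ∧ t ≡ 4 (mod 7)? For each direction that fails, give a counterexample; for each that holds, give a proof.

The biconditional holds.

[⇒] Suppose t ≡ 32 (mod 35); write t = 35j + 32. Since 5 ∣ 35, reducing mod 5 gives t ≡ 32 ≡ 2 (mod 5); since 7 ∣ 35, reducing mod 7 gives t ≡ 32 ≡ 4 (mod 7).

[⇐] Conversely, if t ≡ 2 (mod 5) and t ≡ 4 (mod 7), then by the Chinese remainder theorem t ≡ 32 (mod 35). This is exactly t ≡ 32 (mod 35).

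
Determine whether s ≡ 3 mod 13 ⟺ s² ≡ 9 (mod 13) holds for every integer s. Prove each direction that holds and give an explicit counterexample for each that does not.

Converse. This fails: take s = 10. Then 10² = 100 ≡ 9 (mod 13), yet 10 ≡ 10 (mod 13), not 3.

Forward direction. Suppose s ≡ 3 mod 13. Write s = 13j + 3. Then (13j + 3)² = 169j² + 78j + 9 = 13(13j² + 6j) + 9, so s² ≡ 9 (mod 13).

(⇒) holds; (⇐) fails.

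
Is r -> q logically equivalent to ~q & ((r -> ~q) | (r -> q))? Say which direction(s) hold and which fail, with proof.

Neither direction holds.

[⇒] This fails. Under r = F, q = T, the left side is true but the right side is false.

[⇐] This fails. Under r = T, q = F, the left side is false but the right side is true.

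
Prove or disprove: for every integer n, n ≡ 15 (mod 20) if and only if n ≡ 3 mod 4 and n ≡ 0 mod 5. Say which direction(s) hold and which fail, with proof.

Equivalent; both directions hold.

Converse. If n ≡ 3 (mod 4) and n ≡ 0 (mod 5), then by the Chinese remainder theorem n ≡ 15 (mod 20). This is exactly n ≡ 15 (mod 20).

Forward direction. Suppose n ≡ 15 (mod 20); write n = 20j + 15. Since 4 ∣ 20, reducing mod 4 gives n ≡ 15 ≡ 3 (mod 4); since 5 ∣ 20, reducing mod 5 gives n ≡ 15 ≡ 0 (mod 5).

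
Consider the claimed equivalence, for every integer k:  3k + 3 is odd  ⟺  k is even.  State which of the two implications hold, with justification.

Forward direction. Suppose 3k + 3 is odd. Since 3 is odd, 3k and k have the same parity, so 3k + 3 ≡ k + 3 (mod 2). As 3 is odd, 3k + 3 is odd exactly when k is even. Thus k is even.

Converse. Suppose k is even; write k = 2j. Then 3k + 3 = 3·(2j) + 3 = 2·3j + 3, which is odd.

Both directions hold.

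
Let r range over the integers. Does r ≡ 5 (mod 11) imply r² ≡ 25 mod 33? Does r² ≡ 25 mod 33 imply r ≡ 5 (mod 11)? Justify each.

(⟹) This fails: take r = 27. Then 27 ≡ 5 (mod 11), but 27² = 729 ≡ 3 (mod 33), not 25.

(⟸) This fails: take r = 17. Then 17² = 289 ≡ 25 (mod 33), yet 17 ≡ 6 (mod 11), not 5.

Neither implication holds.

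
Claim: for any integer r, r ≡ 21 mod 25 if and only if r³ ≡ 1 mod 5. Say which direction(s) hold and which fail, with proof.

(⇒) holds; (⇐) fails.

(⇒) Suppose r ≡ 21 (mod 25). Then r³ ≡ 21³ = 9261 (mod 25), and since 5 ∣ 25, also r³ ≡ 1 (mod 5).

(⇐) This fails: take r = 1. Then 1³ = 1 ≡ 1 (mod 5), yet 1 ≡ 1 (mod 25), not 21.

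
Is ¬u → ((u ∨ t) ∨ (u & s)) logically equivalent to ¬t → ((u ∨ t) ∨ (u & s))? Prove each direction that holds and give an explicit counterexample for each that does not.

Both implications hold.

Forward direction. Assume the antecedent. If t is true, ¬t → ((u ∨ t) ∨ (u & s)) reduces to true regardless of the other variables. If t is false, the antecedent forces (t = F, s = F, u = T) or (t = F, s = T, u = T), and ¬t → ((u ∨ t) ∨ (u & s)) holds there. Either way ¬t → ((u ∨ t) ∨ (u & s)) holds.

Converse. Assume the antecedent. If t is true, ¬u → ((u ∨ t) ∨ (u & s)) reduces to true regardless of the other variables. If t is false, the antecedent forces (t = F, s = F, u = T) or (t = F, s = T, u = T), and ¬u → ((u ∨ t) ∨ (u & s)) holds there. Either way ¬u → ((u ∨ t) ∨ (u & s)) holds.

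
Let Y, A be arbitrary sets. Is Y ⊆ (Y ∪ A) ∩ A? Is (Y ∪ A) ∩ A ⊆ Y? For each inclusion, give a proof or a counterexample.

(⊆) This inclusion fails. Take Y = {1}, A = ∅; then 1 ∈ Y but 1 ∉ (Y ∪ A) ∩ A.

(⊇) This inclusion fails. Take Y = ∅, A = {1}; then 1 ∈ (Y ∪ A) ∩ A but 1 ∉ Y.

Both inclusions fail.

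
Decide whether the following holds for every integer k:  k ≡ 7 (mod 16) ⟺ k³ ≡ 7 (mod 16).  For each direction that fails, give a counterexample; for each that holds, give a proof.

(⇒) Suppose k ≡ 7 (mod 16). Write k = 16j + 7. Then (16j + 7)³ = 4096j³ + 5376j² + 2352j + 343 = 16(256j³ + 336j² + 147j + 21) + 7, so k³ ≡ 7 (mod 16).

(⇐) Conversely, suppose k³ ≡ 7 (mod 16). The only residue r in {0, …, 15} with r³ ≡ 7 (mod 16) is r = 7, so k ≡ 7 (mod 16).

Both directions hold; the statement is true.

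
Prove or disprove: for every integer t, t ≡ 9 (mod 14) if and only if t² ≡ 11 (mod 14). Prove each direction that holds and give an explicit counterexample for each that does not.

The forward direction holds; the converse fails.

[⇒] Suppose t ≡ 9 (mod 14). Write t = 14j + 9. Then (14j + 9)² = 196j² + 252j + 81 = 14(14j² + 18j + 5) + 11, so t² ≡ 11 (mod 14).

[⇐] This fails: take t = 5. Then 5² = 25 ≡ 11 (mod 14), yet 5 ≡ 5 (mod 14), not 9.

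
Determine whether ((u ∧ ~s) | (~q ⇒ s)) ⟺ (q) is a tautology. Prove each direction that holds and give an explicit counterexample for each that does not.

(⇒) This fails. Under q = F, u = T, s = F, the left side is true but the right side is false.

(⇐) Assume the antecedent. If q is true, (u ∧ ~s) | (~q ⇒ s) reduces to true regardless of the other variables. If q is false, the antecedent cannot hold. Either way (u ∧ ~s) | (~q ⇒ s) holds.

Only the reverse direction holds.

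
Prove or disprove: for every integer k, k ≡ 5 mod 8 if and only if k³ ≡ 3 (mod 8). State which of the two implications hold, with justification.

Both directions fail.

Forward direction. This fails: take k = 5. Then 5 ≡ 5 (mod 8), but 5³ = 125 ≡ 5 (mod 8), not 3.

Converse. This fails: take k = 3. Then 3³ = 27 ≡ 3 (mod 8), yet 3 ≡ 3 (mod 8), not 5.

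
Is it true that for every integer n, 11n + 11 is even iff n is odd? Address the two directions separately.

Both directions hold; the statement is true.

(⇒) Suppose 11n + 11 is even. Since 11 is odd, 11n and n have the same parity, so 11n + 11 ≡ n + 11 (mod 2). As 11 is odd, 11n + 11 is even exactly when n is odd. Thus n is odd.

(⇐) Conversely, suppose n is odd; write n = 2j + 1. Then 11n + 11 = 11·(2j + 1) + 11 = 2·11j + 22, which is even.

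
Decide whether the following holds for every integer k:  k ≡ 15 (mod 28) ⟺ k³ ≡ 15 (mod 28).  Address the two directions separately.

Only the forward direction holds.

(⟹) Suppose k ≡ 15 (mod 28). Write k = 28j + 15. Then (28j + 15)³ = 21952j³ + 35280j² + 18900j + 3375 = 28(784j³ + 1260j² + 675j + 120) + 15, so k³ ≡ 15 (mod 28).

(⟸) This fails: take k = 11. Then 11³ = 1331 ≡ 15 (mod 28), yet 11 ≡ 11 (mod 28), not 15.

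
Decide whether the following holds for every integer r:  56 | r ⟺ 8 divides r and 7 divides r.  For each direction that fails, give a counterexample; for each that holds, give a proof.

Both directions hold.

Forward direction. If 56 ∣ r, write r = 56q. Since 56 = 7·8, r = 8·(7q), so 8 ∣ r; and since 56 = 8·7, r = 7·(8q), so 7 ∣ r.

Converse. Suppose 8 ∣ r and 7 ∣ r. Any common multiple of 8 and 7 is a multiple of their lcm; here gcd(8, 7) = 1, so lcm(8, 7) = 8·7 = 56, so 56 ∣ r.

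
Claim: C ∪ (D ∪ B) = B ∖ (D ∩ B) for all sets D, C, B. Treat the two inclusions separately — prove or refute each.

(⊆) This inclusion fails. Take D = {1}, C = ∅, B = ∅; then 1 ∈ C ∪ (D ∪ B) but 1 ∉ B ∖ (D ∩ B).

(⊇) Let x ∈ B ∖ (D ∩ B). Then either x ∈ B and x ∉ D, C; or x ∈ C ∩ B and x ∉ D. In each case x ∈ C ∪ (D ∪ B), so B ∖ (D ∩ B) ⊆ C ∪ (D ∪ B).

(⊆) fails; (⊇) holds.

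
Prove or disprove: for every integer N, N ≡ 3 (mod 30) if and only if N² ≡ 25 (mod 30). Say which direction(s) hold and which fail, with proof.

(⇒) This fails: take N = 3. Then 3 ≡ 3 (mod 30), but 3² = 9 ≡ 9 (mod 30), not 25.

(⇐) This fails: take N = 5. Then 5² = 25 ≡ 25 (mod 30), yet 5 ≡ 5 (mod 30), not 3.

Neither implication holds.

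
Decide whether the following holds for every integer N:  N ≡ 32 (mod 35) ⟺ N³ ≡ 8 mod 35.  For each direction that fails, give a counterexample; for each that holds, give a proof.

The forward direction holds; the converse fails.

[⇒] Suppose N ≡ 32 (mod 35). Write N = 35j + 32. Then (35j + 32)³ = 42875j³ + 117600j² + 107520j + 32768 = 35(1225j³ + 3360j² + 3072j + 936) + 8, so N³ ≡ 8 (mod 35).

[⇐] This fails: take N = 2. Then 2³ = 8 ≡ 8 (mod 35), yet 2 ≡ 2 (mod 35), not 32.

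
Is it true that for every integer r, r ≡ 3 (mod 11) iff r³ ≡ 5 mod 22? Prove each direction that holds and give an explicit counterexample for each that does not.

Only the reverse direction holds.

(⇒) This fails: take r = 14. Then 14 ≡ 3 (mod 11), but 14³ = 2744 ≡ 16 (mod 22), not 5.

(⇐) Conversely, the residues r modulo 22 with r³ ≡ 5 (mod 22) are exactly {3}, and each is ≡ 3 (mod 11).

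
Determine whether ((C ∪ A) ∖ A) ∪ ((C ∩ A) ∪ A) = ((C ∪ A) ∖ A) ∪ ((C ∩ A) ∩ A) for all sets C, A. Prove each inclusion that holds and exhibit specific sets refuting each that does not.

(⊆) This inclusion fails. Take C = ∅, A = {1}; then 1 ∈ ((C ∪ A) ∖ A) ∪ ((C ∩ A) ∪ A) but 1 ∉ ((C ∪ A) ∖ A) ∪ ((C ∩ A) ∩ A).

(⊇) Let x ∈ ((C ∪ A) ∖ A) ∪ ((C ∩ A) ∩ A). Then either x ∈ C and x ∉ A; or x ∈ C ∩ A. In each case x ∈ ((C ∪ A) ∖ A) ∪ ((C ∩ A) ∪ A), so ((C ∪ A) ∖ A) ∪ ((C ∩ A) ∩ A) ⊆ ((C ∪ A) ∖ A) ∪ ((C ∩ A) ∪ A).

(⊆) fails; (⊇) holds.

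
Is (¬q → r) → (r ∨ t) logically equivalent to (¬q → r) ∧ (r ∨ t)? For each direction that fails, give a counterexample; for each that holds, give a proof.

(⟹) This fails. Under t = F, r = F, q = F, the left side is true but the right side is false.

(⟸) Assume the antecedent. If t is true, (¬q → r) → (r ∨ t) reduces to true regardless of the other variables. If t is false, the antecedent forces (t = F, r = T, q = F) or (t = F, r = T, q = T), and (¬q → r) → (r ∨ t) holds there. Either way (¬q → r) → (r ∨ t) holds.

The forward direction fails; the converse holds.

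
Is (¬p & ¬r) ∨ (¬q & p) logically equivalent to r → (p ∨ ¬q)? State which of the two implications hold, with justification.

The forward direction holds; the converse fails.

Converse. This fails. Under q = T, p = T, r = F, the left side is false but the right side is true.

Forward direction. Assume the antecedent. If q is true, the antecedent forces (q = T, p = F, r = F), and r → (p ∨ ¬q) holds there. If q is false, r → (p ∨ ¬q) reduces to true regardless of the other variables. Either way r → (p ∨ ¬q) holds.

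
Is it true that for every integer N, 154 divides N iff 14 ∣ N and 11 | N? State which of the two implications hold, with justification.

(⇒) If 154 ∣ N, write N = 154q. Since 154 = 11·14, N = 14·(11q), so 14 ∣ N; and since 154 = 14·11, N = 11·(14q), so 11 ∣ N.

(⇐) Suppose 14 ∣ N and 11 ∣ N. Any common multiple of 14 and 11 is a multiple of their lcm; here gcd(14, 11) = 1, so lcm(14, 11) = 14·11 = 154, so 154 ∣ N.

The biconditional holds.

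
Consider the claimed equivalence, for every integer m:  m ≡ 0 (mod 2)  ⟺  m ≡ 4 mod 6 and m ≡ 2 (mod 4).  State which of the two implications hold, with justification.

Only the reverse direction holds.

(⟹) This fails: m = 0 gives 0 ≡ 0 (mod 2) but 0 ≡ 0 (mod 6), so the conjunction on the right does not hold.

(⟸) Conversely, if m ≡ 4 (mod 6) and m ≡ 2 (mod 4), then by the Chinese remainder theorem m ≡ 10 (mod 12). Since 10 ≡ 0 (mod 2) and 2 ∣ 12, we get m ≡ 0 (mod 2).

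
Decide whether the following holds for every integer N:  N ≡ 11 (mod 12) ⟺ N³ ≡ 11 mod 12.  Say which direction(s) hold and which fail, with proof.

(⟹) Suppose N ≡ 11 (mod 12). Write N = 12j + 11. Then (12j + 11)³ = 1728j³ + 4752j² + 4356j + 1331 = 12(144j³ + 396j² + 363j + 110) + 11, so N³ ≡ 11 (mod 12).

(⟸) Conversely, suppose N³ ≡ 11 (mod 12). The only residue r in {0, …, 11} with r³ ≡ 11 (mod 12) is r = 11, so N ≡ 11 (mod 12).

Both directions hold.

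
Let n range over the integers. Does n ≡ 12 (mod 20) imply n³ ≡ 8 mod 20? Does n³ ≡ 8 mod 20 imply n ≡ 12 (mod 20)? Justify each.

(⟹) Suppose n ≡ 12 (mod 20). Write n = 20j + 12. Then (20j + 12)³ = 8000j³ + 14400j² + 8640j + 1728 = 20(400j³ + 720j² + 432j + 86) + 8, so n³ ≡ 8 (mod 20).

(⟸) This fails: take n = 2. Then 2³ = 8 ≡ 8 (mod 20), yet 2 ≡ 2 (mod 20), not 12.

Not equivalent: only (⇒) holds.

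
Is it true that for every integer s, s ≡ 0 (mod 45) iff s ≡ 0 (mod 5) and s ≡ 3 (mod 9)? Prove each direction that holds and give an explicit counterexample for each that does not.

(→) This fails: s = 0 gives 0 ≡ 0 (mod 45) but 0 ≡ 0 (mod 9), so the conjunction on the right does not hold.

(←) This fails: s = 30 satisfies both congruences on the right (30 ≡ 0 mod 5 and 30 ≡ 3 mod 9) yet 30 ≡ 30 (mod 45), not 0.

(⇒) fails and (⇐) fails.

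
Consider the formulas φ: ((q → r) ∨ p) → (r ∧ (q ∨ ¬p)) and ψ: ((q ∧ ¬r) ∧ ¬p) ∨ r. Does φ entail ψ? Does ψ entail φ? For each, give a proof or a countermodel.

Only the forward direction holds.

(⟹) Assume the antecedent. If r is true, ((q ∧ ¬r) ∧ ¬p) ∨ r reduces to true regardless of the other variables. If r is false, the antecedent forces (r = F, q = T, p = F), and ((q ∧ ¬r) ∧ ¬p) ∨ r holds there. Either way ((q ∧ ¬r) ∧ ¬p) ∨ r holds.

(⟸) This fails. Under r = T, q = F, p = T, the left side is false but the right side is true.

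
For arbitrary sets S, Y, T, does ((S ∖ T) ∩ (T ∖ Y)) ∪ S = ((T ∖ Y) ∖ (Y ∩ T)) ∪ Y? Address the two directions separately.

Neither inclusion holds.

Forward inclusion. This inclusion fails. Take S = {1}, Y = ∅, T = ∅; then 1 ∈ ((S ∖ T) ∩ (T ∖ Y)) ∪ S but 1 ∉ ((T ∖ Y) ∖ (Y ∩ T)) ∪ Y.

Reverse inclusion. This inclusion fails. Take S = ∅, Y = {1}, T = ∅; then 1 ∈ ((T ∖ Y) ∖ (Y ∩ T)) ∪ Y but 1 ∉ ((S ∖ T) ∩ (T ∖ Y)) ∪ S.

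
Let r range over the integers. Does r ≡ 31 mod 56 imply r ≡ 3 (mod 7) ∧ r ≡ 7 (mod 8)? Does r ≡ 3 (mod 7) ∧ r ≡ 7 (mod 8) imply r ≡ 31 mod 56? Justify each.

Both directions hold; the statement is true.

(→) Suppose r ≡ 31 (mod 56); write r = 56j + 31. Since 7 ∣ 56, reducing mod 7 gives r ≡ 31 ≡ 3 (mod 7); since 8 ∣ 56, reducing mod 8 gives r ≡ 31 ≡ 7 (mod 8).

(←) Conversely, if r ≡ 3 (mod 7) and r ≡ 7 (mod 8), then by the Chinese remainder theorem r ≡ 31 (mod 56). This is exactly r ≡ 31 (mod 56).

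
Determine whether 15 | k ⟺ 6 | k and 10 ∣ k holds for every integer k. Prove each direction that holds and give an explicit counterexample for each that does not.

(⇒) This fails: take k = 15. Certainly 15 ∣ 15, but 6 ∤ 15.

(⇐) Suppose 6 ∣ k and 10 ∣ k. Any common multiple of 6 and 10 is a multiple of their lcm; here lcm(6, 10) = 6·10/gcd(6, 10) = 60/2 = 30, so 30 ∣ k. Since 15 ∣ 30, it follows that 15 ∣ k.

Only the converse holds.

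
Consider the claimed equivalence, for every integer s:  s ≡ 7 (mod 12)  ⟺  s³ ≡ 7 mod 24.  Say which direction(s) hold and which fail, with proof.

Forward direction. This fails: take s = 19. Then 19 ≡ 7 (mod 12), but 19³ = 6859 ≡ 19 (mod 24), not 7.

Converse. The residues r modulo 24 with r³ ≡ 7 (mod 24) are exactly {7}, and each is ≡ 7 (mod 12).

Only the converse holds.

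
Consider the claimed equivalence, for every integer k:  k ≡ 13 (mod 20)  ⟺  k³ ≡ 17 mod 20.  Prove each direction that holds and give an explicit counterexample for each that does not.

Both directions hold; the statement is true.

(⇒) Suppose k ≡ 13 (mod 20). Write k = 20j + 13. Then (20j + 13)³ = 8000j³ + 15600j² + 10140j + 2197 = 20(400j³ + 780j² + 507j + 109) + 17, so k³ ≡ 17 (mod 20).

(⇐) Conversely, suppose k³ ≡ 17 (mod 20). The only residue r in {0, …, 19} with r³ ≡ 17 (mod 20) is r = 13, so k ≡ 13 (mod 20).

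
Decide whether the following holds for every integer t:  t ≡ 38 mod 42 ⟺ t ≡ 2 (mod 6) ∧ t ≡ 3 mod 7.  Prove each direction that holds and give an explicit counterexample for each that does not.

Both implications hold.

(←) If t ≡ 2 (mod 6) and t ≡ 3 (mod 7), then by the Chinese remainder theorem t ≡ 38 (mod 42). This is exactly t ≡ 38 (mod 42).

(→) Suppose t ≡ 38 (mod 42); write t = 42j + 38. Since 6 ∣ 42, reducing mod 6 gives t ≡ 38 ≡ 2 (mod 6); since 7 ∣ 42, reducing mod 7 gives t ≡ 38 ≡ 3 (mod 7).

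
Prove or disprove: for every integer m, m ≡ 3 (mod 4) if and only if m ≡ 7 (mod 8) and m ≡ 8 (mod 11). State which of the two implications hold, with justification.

Forward direction. This fails: m = 3 gives 3 ≡ 3 (mod 4) but 3 ≡ 3 (mod 8), so the conjunction on the right does not hold.

Converse. If m ≡ 7 (mod 8) and m ≡ 8 (mod 11), then by the Chinese remainder theorem m ≡ 63 (mod 88). Since 63 ≡ 3 (mod 4) and 4 ∣ 88, we get m ≡ 3 (mod 4).

Only the converse holds.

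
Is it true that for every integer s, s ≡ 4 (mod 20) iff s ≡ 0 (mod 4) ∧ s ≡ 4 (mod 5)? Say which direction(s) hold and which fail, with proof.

Both directions hold.

(←) If s ≡ 0 (mod 4) and s ≡ 4 (mod 5), then by the Chinese remainder theorem s ≡ 4 (mod 20). This is exactly s ≡ 4 (mod 20).

(→) Suppose s ≡ 4 (mod 20); write s = 20j + 4. Since 4 ∣ 20, reducing mod 4 gives s ≡ 4 ≡ 0 (mod 4); since 5 ∣ 20, reducing mod 5 gives s ≡ 4 (mod 5).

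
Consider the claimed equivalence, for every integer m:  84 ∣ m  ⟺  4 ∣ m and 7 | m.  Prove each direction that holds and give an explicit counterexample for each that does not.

Not equivalent: only (⇒) holds.

(⟹) If 84 ∣ m, write m = 84q. Since 84 = 21·4, m = 4·(21q), so 4 ∣ m; and since 84 = 12·7, m = 7·(12q), so 7 ∣ m.

(⟸) This fails: take m = 28. Both 4 ∣ 28 and 7 ∣ 28, yet 28 is not a multiple of 84 (since 28 = 0·84 + 28), so 84 ∤ 28.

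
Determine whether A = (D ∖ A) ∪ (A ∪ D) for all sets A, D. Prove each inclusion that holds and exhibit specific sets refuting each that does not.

Forward inclusion. Let x ∈ A. Then either x ∈ A and x ∉ D; or x ∈ A ∩ D. In each case x ∈ (D ∖ A) ∪ (A ∪ D), so A ⊆ (D ∖ A) ∪ (A ∪ D).

Reverse inclusion. This inclusion fails. Take A = ∅, D = {1}; then 1 ∈ (D ∖ A) ∪ (A ∪ D) but 1 ∉ A.

Only the forward inclusion holds.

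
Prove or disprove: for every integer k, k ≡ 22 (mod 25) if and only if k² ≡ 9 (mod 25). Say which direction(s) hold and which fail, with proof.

Forward direction. Suppose k ≡ 22 (mod 25). Write k = 25j + 22. Then (25j + 22)² = 625j² + 1100j + 484 = 25(25j² + 44j + 19) + 9, so k² ≡ 9 (mod 25).

Converse. This fails: take k = 3. Then 3² = 9 ≡ 9 (mod 25), yet 3 ≡ 3 (mod 25), not 22.

Only the forward implication holds.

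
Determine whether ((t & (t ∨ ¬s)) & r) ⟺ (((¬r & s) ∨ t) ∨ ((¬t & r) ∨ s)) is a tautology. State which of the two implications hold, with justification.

Only the forward direction holds.

[⇒] Assume the antecedent. If s is true, the consequent reduces to true regardless of the other variables. If s is false, the antecedent forces (s = F, r = T, t = T), and the consequent holds there. Either way the consequent holds.

[⇐] This fails. Under s = T, r = F, t = F, the left side is false but the right side is true.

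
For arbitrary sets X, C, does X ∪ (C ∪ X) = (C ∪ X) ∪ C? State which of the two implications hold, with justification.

Both inclusions hold.

(⟸) Let x ∈ (C ∪ X) ∪ C. Then either x ∈ X and x ∉ C; or x ∈ C and x ∉ X; or x ∈ X ∩ C. In each case x ∈ X ∪ (C ∪ X), so (C ∪ X) ∪ C ⊆ X ∪ (C ∪ X).

(⟹) Let x ∈ X ∪ (C ∪ X). Then either x ∈ X and x ∉ C; or x ∈ C and x ∉ X; or x ∈ X ∩ C. In each case x ∈ (C ∪ X) ∪ C, so X ∪ (C ∪ X) ⊆ (C ∪ X) ∪ C.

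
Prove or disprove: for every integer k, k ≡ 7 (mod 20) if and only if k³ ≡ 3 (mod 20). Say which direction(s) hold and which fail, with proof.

(⟹) Suppose k ≡ 7 (mod 20). Write k = 20j + 7. Then (20j + 7)³ = 8000j³ + 8400j² + 2940j + 343 = 20(400j³ + 420j² + 147j + 17) + 3, so k³ ≡ 3 (mod 20).

(⟸) Conversely, suppose k³ ≡ 3 (mod 20). The only residue r in {0, …, 19} with r³ ≡ 3 (mod 20) is r = 7, so k ≡ 7 (mod 20).

Both directions hold.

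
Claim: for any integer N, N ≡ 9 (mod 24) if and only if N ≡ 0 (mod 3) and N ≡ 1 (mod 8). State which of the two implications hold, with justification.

Equivalent; both directions hold.

(→) Suppose N ≡ 9 (mod 24); write N = 24j + 9. Since 3 ∣ 24, reducing mod 3 gives N ≡ 9 ≡ 0 (mod 3); since 8 ∣ 24, reducing mod 8 gives N ≡ 9 ≡ 1 (mod 8).

(←) Conversely, if N ≡ 0 (mod 3) and N ≡ 1 (mod 8), then by the Chinese remainder theorem N ≡ 9 (mod 24). This is exactly N ≡ 9 (mod 24).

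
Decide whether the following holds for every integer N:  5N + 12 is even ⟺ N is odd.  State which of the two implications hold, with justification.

[⇒] This fails: N = 2 gives 5N + 12 = 22, which is even, but 2 is even, not odd.

[⇐] This also fails: N = 7 is odd, but 5N + 12 = 47 is odd, not even.

Both directions fail.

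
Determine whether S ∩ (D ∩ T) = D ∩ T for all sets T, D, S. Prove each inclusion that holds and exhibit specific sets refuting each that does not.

(⊆) holds; (⊇) fails.

(⟹) Let x ∈ S ∩ (D ∩ T). Then x ∈ T ∩ D ∩ S, from which x ∈ D ∩ T.

(⟸) This inclusion fails. Take T = {1}, D = {1}, S = ∅; then 1 ∈ D ∩ T but 1 ∉ S ∩ (D ∩ T).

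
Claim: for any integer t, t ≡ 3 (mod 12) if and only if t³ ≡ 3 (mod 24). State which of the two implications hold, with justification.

Not equivalent: only (⇐) holds.

Forward direction. This fails: take t = 15. Then 15 ≡ 3 (mod 12), but 15³ = 3375 ≡ 15 (mod 24), not 3.

Converse. The residues r modulo 24 with r³ ≡ 3 (mod 24) are exactly {3}, and each is ≡ 3 (mod 12).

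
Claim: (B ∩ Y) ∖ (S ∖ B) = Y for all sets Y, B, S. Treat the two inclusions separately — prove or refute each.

Forward inclusion. Let x ∈ (B ∩ Y) ∖ (S ∖ B). Then either x ∈ Y ∩ B and x ∉ S; or x ∈ Y ∩ B ∩ S. In each case x ∈ Y, so (B ∩ Y) ∖ (S ∖ B) ⊆ Y.

Reverse inclusion. This inclusion fails. Take Y = {1}, B = ∅, S = ∅; then 1 ∈ Y but 1 ∉ (B ∩ Y) ∖ (S ∖ B).

Only the forward inclusion holds.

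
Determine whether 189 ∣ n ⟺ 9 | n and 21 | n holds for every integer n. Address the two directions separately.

Not equivalent: only (⇒) holds.

[⇐] This fails: take n = 63. Both 9 ∣ 63 and 21 ∣ 63, yet 63 is not a multiple of 189 (since 63 = 0·189 + 63), so 189 ∤ 63.

[⇒] If 189 ∣ n, write n = 189q. Since 189 = 21·9, n = 9·(21q), so 9 ∣ n; and since 189 = 9·21, n = 21·(9q), so 21 ∣ n.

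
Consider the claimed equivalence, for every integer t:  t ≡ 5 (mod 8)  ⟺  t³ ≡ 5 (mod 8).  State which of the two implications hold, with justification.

The biconditional holds.

Forward direction. Suppose t ≡ 5 (mod 8). Write t = 8j + 5. Then (8j + 5)³ = 512j³ + 960j² + 600j + 125 = 8(64j³ + 120j² + 75j + 15) + 5, so t³ ≡ 5 (mod 8).

Converse. Suppose t³ ≡ 5 (mod 8). The only residue r in {0, …, 7} with r³ ≡ 5 (mod 8) is r = 5, so t ≡ 5 (mod 8).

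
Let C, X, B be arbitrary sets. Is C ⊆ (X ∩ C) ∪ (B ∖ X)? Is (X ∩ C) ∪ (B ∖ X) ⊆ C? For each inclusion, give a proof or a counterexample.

(⊆) This inclusion fails. Take C = {1}, X = ∅, B = ∅; then 1 ∈ C but 1 ∉ (X ∩ C) ∪ (B ∖ X).

(⊇) This inclusion fails. Take C = ∅, X = ∅, B = {1}; then 1 ∈ (X ∩ C) ∪ (B ∖ X) but 1 ∉ C.

Neither inclusion holds.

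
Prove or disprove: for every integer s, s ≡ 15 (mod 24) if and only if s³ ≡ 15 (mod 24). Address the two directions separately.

Equivalent; both directions hold.

(→) Suppose s ≡ 15 (mod 24). Write s = 24j + 15. Then (24j + 15)³ = 13824j³ + 25920j² + 16200j + 3375 = 24(576j³ + 1080j² + 675j + 140) + 15, so s³ ≡ 15 (mod 24).

(←) Conversely, suppose s³ ≡ 15 (mod 24). The only residue r in {0, …, 23} with r³ ≡ 15 (mod 24) is r = 15, so s ≡ 15 (mod 24).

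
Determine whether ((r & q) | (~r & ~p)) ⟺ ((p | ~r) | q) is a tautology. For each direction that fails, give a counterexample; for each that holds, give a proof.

(→) Assume the antecedent. If r is true, the antecedent forces (r = T, p = F, q = T) or (r = T, p = T, q = T), and (p | ~r) | q holds there. If r is false, (p | ~r) | q reduces to true regardless of the other variables. Either way (p | ~r) | q holds.

(←) This fails. Under r = F, p = T, q = F, the left side is false but the right side is true.

Not equivalent: only (⇒) holds.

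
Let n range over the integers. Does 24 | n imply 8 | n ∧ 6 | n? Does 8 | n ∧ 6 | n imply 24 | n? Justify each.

The biconditional holds.

[⇒] If 24 ∣ n, write n = 24q. Since 24 = 3·8, n = 8·(3q), so 8 ∣ n; and since 24 = 4·6, n = 6·(4q), so 6 ∣ n.

[⇐] Suppose 8 ∣ n and 6 ∣ n. Any common multiple of 8 and 6 is a multiple of their lcm; here lcm(8, 6) = 8·6/gcd(8, 6) = 48/2 = 24, so 24 ∣ n.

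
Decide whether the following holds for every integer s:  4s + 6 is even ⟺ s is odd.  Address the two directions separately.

(⇒) fails; (⇐) holds.

(⇐) Suppose s is odd. Since 4 is even, 4s is even for every s, so 4s + 6 has the same parity as 6, which is even. Hence 4s + 6 is even.

(⇒) This fails: take s = 0. Then 4s + 6 = 6, which is even, yet s = 0 is even, not odd.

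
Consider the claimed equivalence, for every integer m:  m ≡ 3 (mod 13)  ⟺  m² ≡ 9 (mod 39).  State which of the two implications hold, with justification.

[⇒] This fails: take m = 16. Then 16 ≡ 3 (mod 13), but 16² = 256 ≡ 22 (mod 39), not 9.

[⇐] This fails: take m = 36. Then 36² = 1296 ≡ 9 (mod 39), yet 36 ≡ 10 (mod 13), not 3.

(⇒) fails and (⇐) fails.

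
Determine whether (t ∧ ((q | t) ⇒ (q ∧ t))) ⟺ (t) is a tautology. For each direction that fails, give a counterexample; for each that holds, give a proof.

(⇒) holds; (⇐) fails.

(⇒) Assume the antecedent. If t is true, t reduces to true regardless of the other variables. If t is false, the antecedent cannot hold. Either way t holds.

(⇐) This fails. Under t = T, q = F, the left side is false but the right side is true.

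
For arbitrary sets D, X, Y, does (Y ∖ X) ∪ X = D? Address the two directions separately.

Both inclusions fail.

(⊆) This inclusion fails. Take D = ∅, X = {1}, Y = ∅; then 1 ∈ (Y ∖ X) ∪ X but 1 ∉ D.

(⊇) This inclusion fails. Take D = {1}, X = ∅, Y = ∅; then 1 ∈ D but 1 ∉ (Y ∖ X) ∪ X.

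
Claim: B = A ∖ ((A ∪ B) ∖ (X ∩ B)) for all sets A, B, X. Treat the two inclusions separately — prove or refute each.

Only the reverse inclusion holds.

Reverse inclusion. Let x ∈ A ∖ ((A ∪ B) ∖ (X ∩ B)). Then x ∈ A ∩ B ∩ X, from which x ∈ B.

Forward inclusion. This inclusion fails. Take A = ∅, B = {1}, X = ∅; then 1 ∈ B but 1 ∉ A ∖ ((A ∪ B) ∖ (X ∩ B)).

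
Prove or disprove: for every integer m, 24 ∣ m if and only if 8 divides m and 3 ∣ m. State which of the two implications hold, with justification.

The biconditional holds.

(→) If 24 ∣ m, write m = 24q. Since 24 = 3·8, m = 8·(3q), so 8 ∣ m; and since 24 = 8·3, m = 3·(8q), so 3 ∣ m.

(←) Suppose 8 ∣ m and 3 ∣ m. Any common multiple of 8 and 3 is a multiple of their lcm; here gcd(8, 3) = 1, so lcm(8, 3) = 8·3 = 24, so 24 ∣ m.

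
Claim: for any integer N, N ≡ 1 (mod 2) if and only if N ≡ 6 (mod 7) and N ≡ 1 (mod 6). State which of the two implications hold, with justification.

(⟹) This fails: N = 1 gives 1 ≡ 1 (mod 2) but 1 ≡ 1 (mod 7), so the conjunction on the right does not hold.

(⟸) Conversely, if N ≡ 6 (mod 7) and N ≡ 1 (mod 6), then by the Chinese remainder theorem N ≡ 13 (mod 42). Since 13 ≡ 1 (mod 2) and 2 ∣ 42, we get N ≡ 1 (mod 2).

The forward direction fails; the converse holds.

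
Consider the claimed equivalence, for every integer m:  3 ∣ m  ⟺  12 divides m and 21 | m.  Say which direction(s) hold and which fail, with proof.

(⟹) This fails: take m = 3. Certainly 3 ∣ 3, but 12 ∤ 3.

(⟸) Suppose 12 ∣ m and 21 ∣ m. Any common multiple of 12 and 21 is a multiple of their lcm; here lcm(12, 21) = 12·21/gcd(12, 21) = 252/3 = 84, so 84 ∣ m. Since 3 ∣ 84, it follows that 3 ∣ m.

Only the reverse direction holds.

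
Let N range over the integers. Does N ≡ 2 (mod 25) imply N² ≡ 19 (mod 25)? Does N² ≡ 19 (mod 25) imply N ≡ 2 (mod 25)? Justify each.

Neither direction holds.

(⇒) This fails: take N = 2. Then 2 ≡ 2 (mod 25), but 2² = 4 ≡ 4 (mod 25), not 19.

(⇐) This fails: take N = 12. Then 12² = 144 ≡ 19 (mod 25), yet 12 ≡ 12 (mod 25), not 2.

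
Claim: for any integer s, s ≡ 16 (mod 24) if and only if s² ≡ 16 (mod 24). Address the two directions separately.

(⟹) Suppose s ≡ 16 (mod 24). Write s = 24j + 16. Then (24j + 16)² = 576j² + 768j + 256 = 24(24j² + 32j + 10) + 16, so s² ≡ 16 (mod 24).

(⟸) This fails: take s = 4. Then 4² = 16 ≡ 16 (mod 24), yet 4 ≡ 4 (mod 24), not 16.

(⇒) holds; (⇐) fails.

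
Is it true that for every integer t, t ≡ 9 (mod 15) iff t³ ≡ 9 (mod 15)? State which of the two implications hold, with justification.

Both directions hold; the statement is true.

(⇒) Suppose t ≡ 9 (mod 15). Write t = 15j + 9. Then (15j + 9)³ = 3375j³ + 6075j² + 3645j + 729 = 15(225j³ + 405j² + 243j + 48) + 9, so t³ ≡ 9 (mod 15).

(⇐) Conversely, suppose t³ ≡ 9 (mod 15). The only residue r in {0, …, 14} with r³ ≡ 9 (mod 15) is r = 9, so t ≡ 9 (mod 15).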